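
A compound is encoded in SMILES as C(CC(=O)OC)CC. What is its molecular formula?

Heavy atoms from the SMILES: 6 C, 2 O.
Implicit hydrogens by atom environment:
  3 × C: 2 H each → 6
  2 × C: 3 H each → 6
  2 × O: no H
  1 × C: no H
  Total hydrogens = 12.
Molecular formula: C6H12O2

C6H12O2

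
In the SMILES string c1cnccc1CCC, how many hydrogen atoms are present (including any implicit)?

Hydrogens are implicit in SMILES; fill each atom to its normal valence:
  4 × C (aromatic): 1 H each → 4
  2 × C: 2 H each → 4
  1 × C: 3 H
  1 × C (aromatic): no H
  1 × N (aromatic): no H
  Total hydrogens = 11.

11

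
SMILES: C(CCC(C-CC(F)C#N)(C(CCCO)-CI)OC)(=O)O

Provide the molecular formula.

Heavy atoms from the SMILES: 14 C, 1 F, 1 I, 1 N, 4 O.
Implicit hydrogens by atom environment:
  8 × C: 2 H each → 16
  3 × C: no H
  2 × C: 1 H each → 2
  2 × O: 1 H each → 2
  2 × O: no H
  1 × C: 3 H
  1 × F: no H
  1 × I: no H
  1 × N: no H
  Total hydrogens = 23.
Molecular formula: C14H23FINO4

C14H23FINO4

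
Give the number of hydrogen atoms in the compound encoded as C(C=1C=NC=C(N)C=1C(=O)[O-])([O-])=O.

Hydrogens are implicit in SMILES; fill each atom to its normal valence:
  3 × C (aromatic): no H
  2 × C (aromatic): 1 H each → 2
  2 × C: no H
  2 × O: no H
  2 × O (charge -1): no H
  1 × N: 2 H
  1 × N (aromatic): no H
  Total hydrogens = 4.

4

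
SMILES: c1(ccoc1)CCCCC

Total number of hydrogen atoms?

Hydrogens are implicit in SMILES; fill each atom to its normal valence:
  4 × C: 2 H each → 8
  3 × C (aromatic): 1 H each → 3
  1 × C: 3 H
  1 × C (aromatic): no H
  1 × O (aromatic): no H
  Total hydrogens = 14.

14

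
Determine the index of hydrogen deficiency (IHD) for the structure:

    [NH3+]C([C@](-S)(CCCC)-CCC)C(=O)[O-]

Molecular formula from the SMILES: C10H21NO2S.
DoU = (2C + 2 + N − H − X)/2 = (2·10 + 2 + 1 − 21 − 0)/2 = 2/2 = 1.
(Structurally: 0 ring(s) + 1 π bond(s) = 1.)

1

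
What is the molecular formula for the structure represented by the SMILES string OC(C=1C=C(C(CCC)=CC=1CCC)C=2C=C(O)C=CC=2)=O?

C19H22O3

Heavy atoms from the SMILES: 19 C, 3 O.
Implicit hydrogens by atom environment:
  6 × C (aromatic): 1 H each → 6
  6 × C (aromatic): no H
  4 × C: 2 H each → 8
  2 × C: 3 H each → 6
  2 × O: 1 H each → 2
  1 × C: no H
  1 × O: no H
  Total hydrogens = 22.
Molecular formula: C19H22O3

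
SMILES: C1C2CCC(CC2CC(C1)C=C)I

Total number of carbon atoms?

12

The symbol for carbon appears 12 times in the SMILES.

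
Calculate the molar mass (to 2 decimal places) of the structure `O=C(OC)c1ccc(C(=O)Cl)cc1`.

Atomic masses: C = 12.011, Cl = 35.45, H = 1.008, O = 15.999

Molecular formula: C9H7ClO3.
M = 9×12.011 + 1×35.45 + 7×1.008 + 3×15.999 = 198.60 g/mol.

198.60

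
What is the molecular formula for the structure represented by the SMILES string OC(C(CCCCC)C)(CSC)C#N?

C11H21NOS

Heavy atoms from the SMILES: 11 C, 1 N, 1 O, 1 S.
Implicit hydrogens by atom environment:
  5 × C: 2 H each → 10
  3 × C: 3 H each → 9
  2 × C: no H
  1 × C: 1 H
  1 × N: no H
  1 × O: 1 H
  1 × S: no H
  Total hydrogens = 21.
Molecular formula: C11H21NOS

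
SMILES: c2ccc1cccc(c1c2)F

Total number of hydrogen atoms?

Hydrogens are implicit in SMILES; fill each atom to its normal valence:
  7 × C (aromatic): 1 H each → 7
  3 × C (aromatic): no H
  1 × F: no H
  Total hydrogens = 7.

7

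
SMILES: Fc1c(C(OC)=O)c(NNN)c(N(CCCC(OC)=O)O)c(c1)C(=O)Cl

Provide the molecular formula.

Heavy atoms from the SMILES: 14 C, 1 Cl, 1 F, 4 N, 6 O.
Implicit hydrogens by atom environment:
  5 × C (aromatic): no H
  5 × O: no H
  3 × C: 2 H each → 6
  3 × C: no H
  2 × C: 3 H each → 6
  2 × N: 1 H each → 2
  1 × C (aromatic): 1 H
  1 × Cl: no H
  1 × F: no H
  1 × N: 2 H
  1 × N: no H
  1 × O: 1 H
  Total hydrogens = 18.
Molecular formula: C14H18ClFN4O6

C14H18ClFN4O6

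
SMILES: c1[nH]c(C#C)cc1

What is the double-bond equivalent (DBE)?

Molecular formula from the SMILES: C6H5N.
DoU = (2C + 2 + N − H − X)/2 = (2·6 + 2 + 1 − 5 − 0)/2 = 10/2 = 5.
(Structurally: 1 ring(s) + 4 π bond(s) = 5.)

5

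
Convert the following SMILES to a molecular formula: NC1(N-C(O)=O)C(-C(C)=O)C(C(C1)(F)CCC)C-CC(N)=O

C14H24FN3O4

Heavy atoms from the SMILES: 14 C, 1 F, 3 N, 4 O.
Implicit hydrogens by atom environment:
  5 × C: 2 H each → 10
  5 × C: no H
  3 × O: no H
  2 × C: 3 H each → 6
  2 × C: 1 H each → 2
  2 × N: 2 H each → 4
  1 × F: no H
  1 × N: 1 H
  1 × O: 1 H
  Total hydrogens = 24.
Molecular formula: C14H24FN3O4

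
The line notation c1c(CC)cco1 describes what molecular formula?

C6H8O

Heavy atoms from the SMILES: 6 C, 1 O.
Implicit hydrogens by atom environment:
  3 × C (aromatic): 1 H each → 3
  1 × C: 3 H
  1 × C: 2 H
  1 × C (aromatic): no H
  1 × O (aromatic): no H
  Total hydrogens = 8.
Molecular formula: C6H8O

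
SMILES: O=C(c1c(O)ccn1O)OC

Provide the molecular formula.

C6H7NO4

Heavy atoms from the SMILES: 6 C, 1 N, 4 O.
Implicit hydrogens by atom environment:
  2 × C (aromatic): 1 H each → 2
  2 × C (aromatic): no H
  2 × O: 1 H each → 2
  2 × O: no H
  1 × C: 3 H
  1 × C: no H
  1 × N (aromatic): no H
  Total hydrogens = 7.
Molecular formula: C6H7NO4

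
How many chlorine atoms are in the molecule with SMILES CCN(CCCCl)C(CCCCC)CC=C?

The symbol for chlorine appears 1 time in the SMILES.

1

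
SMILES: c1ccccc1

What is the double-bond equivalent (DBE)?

Molecular formula from the SMILES: C6H6.
DoU = (2C + 2 + N − H − X)/2 = (2·6 + 2 + 0 − 6 − 0)/2 = 8/2 = 4.
(Structurally: 1 ring(s) + 3 π bond(s) = 4.)

4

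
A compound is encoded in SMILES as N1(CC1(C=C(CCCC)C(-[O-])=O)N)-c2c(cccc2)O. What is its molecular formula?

Heavy atoms from the SMILES: 15 C, 2 N, 3 O.
Implicit hydrogens by atom environment:
  4 × C: 2 H each → 8
  4 × C (aromatic): 1 H each → 4
  3 × C: no H
  2 × C (aromatic): no H
  1 × C: 3 H
  1 × C: 1 H
  1 × N: 2 H
  1 × N: no H
  1 × O: 1 H
  1 × O: no H
  1 × O (charge -1): no H
  Total hydrogens = 19.
Net charge -1.
Molecular formula: C15H19N2O3-

C15H19N2O3-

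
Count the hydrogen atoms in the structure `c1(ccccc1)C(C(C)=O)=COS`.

10

Hydrogens are implicit in SMILES; fill each atom to its normal valence:
  5 × C (aromatic): 1 H each → 5
  2 × C: no H
  2 × O: no H
  1 × C: 3 H
  1 × C: 1 H
  1 × C (aromatic): no H
  1 × S: 1 H
  Total hydrogens = 10.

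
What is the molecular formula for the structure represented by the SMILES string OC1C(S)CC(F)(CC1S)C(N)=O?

C7H12FNO2S2

Heavy atoms from the SMILES: 7 C, 1 F, 1 N, 2 O, 2 S.
Implicit hydrogens by atom environment:
  3 × C: 1 H each → 3
  2 × C: 2 H each → 4
  2 × C: no H
  2 × S: 1 H each → 2
  1 × F: no H
  1 × N: 2 H
  1 × O: 1 H
  1 × O: no H
  Total hydrogens = 12.
Molecular formula: C7H12FNO2S2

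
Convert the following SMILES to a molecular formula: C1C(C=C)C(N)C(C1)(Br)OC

C8H14BrNO

Heavy atoms from the SMILES: 1 Br, 8 C, 1 N, 1 O.
Implicit hydrogens by atom environment:
  3 × C: 2 H each → 6
  3 × C: 1 H each → 3
  1 × Br: no H
  1 × C: 3 H
  1 × C: no H
  1 × N: 2 H
  1 × O: no H
  Total hydrogens = 14.
Molecular formula: C8H14BrNO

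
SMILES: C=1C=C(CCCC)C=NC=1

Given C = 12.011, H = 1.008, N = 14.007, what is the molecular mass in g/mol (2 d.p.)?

135.21

Molecular formula: C9H13N.
M = 9×12.011 + 13×1.008 + 1×14.007 = 135.21 g/mol.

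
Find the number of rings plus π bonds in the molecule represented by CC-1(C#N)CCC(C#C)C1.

Molecular formula from the SMILES: C9H11N.
DoU = (2C + 2 + N − H − X)/2 = (2·9 + 2 + 1 − 11 − 0)/2 = 10/2 = 5.
(Structurally: 1 ring(s) + 4 π bond(s) = 5.)

5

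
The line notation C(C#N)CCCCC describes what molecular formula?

C7H13N

Heavy atoms from the SMILES: 7 C, 1 N.
Implicit hydrogens by atom environment:
  5 × C: 2 H each → 10
  1 × C: 3 H
  1 × C: no H
  1 × N: no H
  Total hydrogens = 13.
Molecular formula: C7H13N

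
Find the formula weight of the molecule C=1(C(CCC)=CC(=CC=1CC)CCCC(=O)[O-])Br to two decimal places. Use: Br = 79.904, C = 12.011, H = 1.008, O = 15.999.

312.23

Molecular formula: C15H20BrO2-.
M = 1×79.904 + 15×12.011 + 20×1.008 + 2×15.999 = 312.23 g/mol.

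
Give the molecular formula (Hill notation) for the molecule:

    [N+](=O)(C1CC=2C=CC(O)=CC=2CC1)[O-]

C10H11NO3

Heavy atoms from the SMILES: 10 C, 1 N, 3 O.
Implicit hydrogens by atom environment:
  3 × C: 2 H each → 6
  3 × C (aromatic): 1 H each → 3
  3 × C (aromatic): no H
  1 × C: 1 H
  1 × N (charge +1): no H
  1 × O: 1 H
  1 × O: no H
  1 × O (charge -1): no H
  Total hydrogens = 11.
Molecular formula: C10H11NO3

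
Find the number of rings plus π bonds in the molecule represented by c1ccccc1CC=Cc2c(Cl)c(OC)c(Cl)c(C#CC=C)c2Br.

Molecular formula from the SMILES: C20H15BrCl2O.
DoU = (2C + 2 + N − H − X)/2 = (2·20 + 2 + 0 − 15 − 3)/2 = 24/2 = 12.
(Structurally: 2 ring(s) + 10 π bond(s) = 12.)

12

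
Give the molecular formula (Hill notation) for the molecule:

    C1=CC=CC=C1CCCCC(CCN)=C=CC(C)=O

C17H23NO

Heavy atoms from the SMILES: 17 C, 1 N, 1 O.
Implicit hydrogens by atom environment:
  6 × C: 2 H each → 12
  5 × C (aromatic): 1 H each → 5
  3 × C: no H
  1 × C: 3 H
  1 × C: 1 H
  1 × C (aromatic): no H
  1 × N: 2 H
  1 × O: no H
  Total hydrogens = 23.
Molecular formula: C17H23NO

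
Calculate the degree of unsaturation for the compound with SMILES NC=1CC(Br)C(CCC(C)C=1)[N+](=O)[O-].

Molecular formula from the SMILES: C9H15BrN2O2.
DoU = (2C + 2 + N − H − X)/2 = (2·9 + 2 + 2 − 15 − 1)/2 = 6/2 = 3.
(Structurally: 1 ring(s) + 2 π bond(s) = 3.)

3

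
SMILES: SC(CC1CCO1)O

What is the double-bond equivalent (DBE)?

Molecular formula from the SMILES: C5H10O2S.
DoU = (2C + 2 + N − H − X)/2 = (2·5 + 2 + 0 − 10 − 0)/2 = 2/2 = 1.
(Structurally: 1 ring(s) + 0 π bond(s) = 1.)

1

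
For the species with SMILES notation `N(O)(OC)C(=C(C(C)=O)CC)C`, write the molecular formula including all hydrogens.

Heavy atoms from the SMILES: 8 C, 1 N, 3 O.
Implicit hydrogens by atom environment:
  4 × C: 3 H each → 12
  3 × C: no H
  2 × O: no H
  1 × C: 2 H
  1 × N: no H
  1 × O: 1 H
  Total hydrogens = 15.
Molecular formula: C8H15NO3

C8H15NO3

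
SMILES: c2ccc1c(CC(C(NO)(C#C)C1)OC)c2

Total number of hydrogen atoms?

15

Hydrogens are implicit in SMILES; fill each atom to its normal valence:
  4 × C (aromatic): 1 H each → 4
  2 × C: 2 H each → 4
  2 × C: 1 H each → 2
  2 × C (aromatic): no H
  2 × C: no H
  1 × C: 3 H
  1 × N: 1 H
  1 × O: 1 H
  1 × O: no H
  Total hydrogens = 15.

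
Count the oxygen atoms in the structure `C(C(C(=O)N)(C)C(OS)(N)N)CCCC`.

The symbol for oxygen appears 2 times in the SMILES.

2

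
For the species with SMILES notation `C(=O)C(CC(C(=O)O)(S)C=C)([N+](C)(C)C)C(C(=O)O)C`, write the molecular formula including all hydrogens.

Heavy atoms from the SMILES: 13 C, 1 N, 5 O, 1 S.
Implicit hydrogens by atom environment:
  4 × C: 3 H each → 12
  4 × C: no H
  3 × C: 1 H each → 3
  3 × O: no H
  2 × C: 2 H each → 4
  2 × O: 1 H each → 2
  1 × N (charge +1): no H
  1 × S: 1 H
  Total hydrogens = 22.
Net charge +1.
Molecular formula: C13H22NO5S+

C13H22NO5S+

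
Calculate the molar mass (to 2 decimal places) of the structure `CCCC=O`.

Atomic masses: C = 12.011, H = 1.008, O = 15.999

72.11

Molecular formula: C4H8O.
M = 4×12.011 + 8×1.008 + 1×15.999 = 72.11 g/mol.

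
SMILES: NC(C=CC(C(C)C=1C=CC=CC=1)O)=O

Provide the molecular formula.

Heavy atoms from the SMILES: 12 C, 1 N, 2 O.
Implicit hydrogens by atom environment:
  5 × C (aromatic): 1 H each → 5
  4 × C: 1 H each → 4
  1 × C: 3 H
  1 × C (aromatic): no H
  1 × C: no H
  1 × N: 2 H
  1 × O: 1 H
  1 × O: no H
  Total hydrogens = 15.
Molecular formula: C12H15NO2

C12H15NO2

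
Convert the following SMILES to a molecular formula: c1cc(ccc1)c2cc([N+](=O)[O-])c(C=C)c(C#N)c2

Heavy atoms from the SMILES: 15 C, 2 N, 2 O.
Implicit hydrogens by atom environment:
  7 × C (aromatic): 1 H each → 7
  5 × C (aromatic): no H
  1 × C: 2 H
  1 × C: 1 H
  1 × C: no H
  1 × N (charge +1): no H
  1 × N: no H
  1 × O: no H
  1 × O (charge -1): no H
  Total hydrogens = 10.
Molecular formula: C15H10N2O2

C15H10N2O2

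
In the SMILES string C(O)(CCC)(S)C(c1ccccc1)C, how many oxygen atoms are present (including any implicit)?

1

The symbol for oxygen appears 1 time in the SMILES.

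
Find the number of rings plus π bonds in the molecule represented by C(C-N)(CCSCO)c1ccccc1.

Molecular formula from the SMILES: C11H17NOS.
DoU = (2C + 2 + N − H − X)/2 = (2·11 + 2 + 1 − 17 − 0)/2 = 8/2 = 4.
(Structurally: 1 ring(s) + 3 π bond(s) = 4.)

4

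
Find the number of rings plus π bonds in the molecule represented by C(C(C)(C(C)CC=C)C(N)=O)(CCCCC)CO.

2

Molecular formula from the SMILES: C15H29NO2.
DoU = (2C + 2 + N − H − X)/2 = (2·15 + 2 + 1 − 29 − 0)/2 = 4/2 = 2.
(Structurally: 0 ring(s) + 2 π bond(s) = 2.)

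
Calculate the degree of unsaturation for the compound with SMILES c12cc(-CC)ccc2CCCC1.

Molecular formula from the SMILES: C12H16.
DoU = (2C + 2 + N − H − X)/2 = (2·12 + 2 + 0 − 16 − 0)/2 = 10/2 = 5.
(Structurally: 2 ring(s) + 3 π bond(s) = 5.)

5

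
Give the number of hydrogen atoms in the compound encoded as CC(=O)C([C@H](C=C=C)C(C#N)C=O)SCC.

Hydrogens are implicit in SMILES; fill each atom to its normal valence:
  5 × C: 1 H each → 5
  3 × C: no H
  2 × C: 3 H each → 6
  2 × C: 2 H each → 4
  2 × O: no H
  1 × N: no H
  1 × S: no H
  Total hydrogens = 15.

15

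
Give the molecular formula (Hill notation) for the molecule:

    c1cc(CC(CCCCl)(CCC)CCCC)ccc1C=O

Heavy atoms from the SMILES: 19 C, 1 Cl, 1 O.
Implicit hydrogens by atom environment:
  9 × C: 2 H each → 18
  4 × C (aromatic): 1 H each → 4
  2 × C: 3 H each → 6
  2 × C (aromatic): no H
  1 × C: 1 H
  1 × C: no H
  1 × Cl: no H
  1 × O: no H
  Total hydrogens = 29.
Molecular formula: C19H29ClO

C19H29ClO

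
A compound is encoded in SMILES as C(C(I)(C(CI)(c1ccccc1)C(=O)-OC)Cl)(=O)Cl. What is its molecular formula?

Heavy atoms from the SMILES: 12 C, 2 Cl, 2 I, 3 O.
Implicit hydrogens by atom environment:
  5 × C (aromatic): 1 H each → 5
  4 × C: no H
  3 × O: no H
  2 × Cl: no H
  2 × I: no H
  1 × C: 3 H
  1 × C: 2 H
  1 × C (aromatic): no H
  Total hydrogens = 10.
Molecular formula: C12H10Cl2I2O3

C12H10Cl2I2O3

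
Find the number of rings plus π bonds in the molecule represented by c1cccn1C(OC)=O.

Molecular formula from the SMILES: C6H7NO2.
DoU = (2C + 2 + N − H − X)/2 = (2·6 + 2 + 1 − 7 − 0)/2 = 8/2 = 4.
(Structurally: 1 ring(s) + 3 π bond(s) = 4.)

4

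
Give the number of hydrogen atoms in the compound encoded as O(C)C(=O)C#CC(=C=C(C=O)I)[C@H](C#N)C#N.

Hydrogens are implicit in SMILES; fill each atom to its normal valence:
  8 × C: no H
  3 × O: no H
  2 × C: 1 H each → 2
  2 × N: no H
  1 × C: 3 H
  1 × I: no H
  Total hydrogens = 5.

5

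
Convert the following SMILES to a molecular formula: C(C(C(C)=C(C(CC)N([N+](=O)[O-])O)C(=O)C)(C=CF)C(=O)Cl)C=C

Heavy atoms from the SMILES: 15 C, 1 Cl, 1 F, 2 N, 5 O.
Implicit hydrogens by atom environment:
  5 × C: no H
  4 × C: 1 H each → 4
  3 × C: 3 H each → 9
  3 × C: 2 H each → 6
  3 × O: no H
  1 × Cl: no H
  1 × F: no H
  1 × N: no H
  1 × N (charge +1): no H
  1 × O: 1 H
  1 × O (charge -1): no H
  Total hydrogens = 20.
Molecular formula: C15H20ClFN2O5

C15H20ClFN2O5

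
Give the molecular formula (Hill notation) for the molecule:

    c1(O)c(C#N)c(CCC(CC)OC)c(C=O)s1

Heavy atoms from the SMILES: 12 C, 1 N, 3 O, 1 S.
Implicit hydrogens by atom environment:
  4 × C (aromatic): no H
  3 × C: 2 H each → 6
  2 × C: 3 H each → 6
  2 × C: 1 H each → 2
  2 × O: no H
  1 × C: no H
  1 × N: no H
  1 × O: 1 H
  1 × S (aromatic): no H
  Total hydrogens = 15.
Molecular formula: C12H15NO3S

C12H15NO3S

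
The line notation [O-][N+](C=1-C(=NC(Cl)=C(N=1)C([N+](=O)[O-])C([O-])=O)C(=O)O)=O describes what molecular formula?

C7H2ClN4O8-

Heavy atoms from the SMILES: 7 C, 1 Cl, 4 N, 8 O.
Implicit hydrogens by atom environment:
  4 × C (aromatic): no H
  4 × O: no H
  3 × O (charge -1): no H
  2 × C: no H
  2 × N (aromatic): no H
  2 × N (charge +1): no H
  1 × C: 1 H
  1 × Cl: no H
  1 × O: 1 H
  Total hydrogens = 2.
Net charge -1.
Molecular formula: C7H2ClN4O8-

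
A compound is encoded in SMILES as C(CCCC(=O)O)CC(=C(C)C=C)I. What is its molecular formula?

C11H17IO2

Heavy atoms from the SMILES: 11 C, 1 I, 2 O.
Implicit hydrogens by atom environment:
  6 × C: 2 H each → 12
  3 × C: no H
  1 × C: 3 H
  1 × C: 1 H
  1 × I: no H
  1 × O: 1 H
  1 × O: no H
  Total hydrogens = 17.
Molecular formula: C11H17IO2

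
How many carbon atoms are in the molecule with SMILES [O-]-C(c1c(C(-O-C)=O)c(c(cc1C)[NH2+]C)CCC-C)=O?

15

The symbol for carbon appears 15 times in the SMILES. Lowercase c denotes aromatic carbon and counts toward C.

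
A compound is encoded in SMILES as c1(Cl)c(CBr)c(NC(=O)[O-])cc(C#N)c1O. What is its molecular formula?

Heavy atoms from the SMILES: 1 Br, 9 C, 1 Cl, 2 N, 3 O.
Implicit hydrogens by atom environment:
  5 × C (aromatic): no H
  2 × C: no H
  1 × Br: no H
  1 × C: 2 H
  1 × C (aromatic): 1 H
  1 × Cl: no H
  1 × N: 1 H
  1 × N: no H
  1 × O: 1 H
  1 × O: no H
  1 × O (charge -1): no H
  Total hydrogens = 5.
Net charge -1.
Molecular formula: C9H5BrClN2O3-

C9H5BrClN2O3-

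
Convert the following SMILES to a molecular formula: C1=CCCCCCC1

Heavy atoms from the SMILES: 8 C.
Implicit hydrogens by atom environment:
  6 × C: 2 H each → 12
  2 × C: 1 H each → 2
  Total hydrogens = 14.
Molecular formula: C8H14

C8H14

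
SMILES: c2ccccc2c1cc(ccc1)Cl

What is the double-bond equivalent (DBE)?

8

Molecular formula from the SMILES: C12H9Cl.
DoU = (2C + 2 + N − H − X)/2 = (2·12 + 2 + 0 − 9 − 1)/2 = 16/2 = 8.
(Structurally: 2 ring(s) + 6 π bond(s) = 8.)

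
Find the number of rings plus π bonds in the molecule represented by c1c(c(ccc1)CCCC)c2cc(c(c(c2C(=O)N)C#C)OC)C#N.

13

Molecular formula from the SMILES: C21H20N2O2.
DoU = (2C + 2 + N − H − X)/2 = (2·21 + 2 + 2 − 20 − 0)/2 = 26/2 = 13.
(Structurally: 2 ring(s) + 11 π bond(s) = 13.)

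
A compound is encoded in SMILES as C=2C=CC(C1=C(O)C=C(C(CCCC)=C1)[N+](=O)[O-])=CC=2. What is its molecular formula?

Heavy atoms from the SMILES: 16 C, 1 N, 3 O.
Implicit hydrogens by atom environment:
  7 × C (aromatic): 1 H each → 7
  5 × C (aromatic): no H
  3 × C: 2 H each → 6
  1 × C: 3 H
  1 × N (charge +1): no H
  1 × O: 1 H
  1 × O: no H
  1 × O (charge -1): no H
  Total hydrogens = 17.
Molecular formula: C16H17NO3

C16H17NO3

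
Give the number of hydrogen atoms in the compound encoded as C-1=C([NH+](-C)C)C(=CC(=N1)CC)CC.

Hydrogens are implicit in SMILES; fill each atom to its normal valence:
  4 × C: 3 H each → 12
  3 × C (aromatic): no H
  2 × C: 2 H each → 4
  2 × C (aromatic): 1 H each → 2
  1 × N (charge +1): 1 H
  1 × N (aromatic): no H
  Total hydrogens = 19.

19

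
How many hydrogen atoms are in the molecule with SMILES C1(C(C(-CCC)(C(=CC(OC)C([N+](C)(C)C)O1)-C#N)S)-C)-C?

Hydrogens are implicit in SMILES; fill each atom to its normal valence:
  7 × C: 3 H each → 21
  5 × C: 1 H each → 5
  3 × C: no H
  2 × C: 2 H each → 4
  2 × O: no H
  1 × N: no H
  1 × N (charge +1): no H
  1 × S: 1 H
  Total hydrogens = 31.

31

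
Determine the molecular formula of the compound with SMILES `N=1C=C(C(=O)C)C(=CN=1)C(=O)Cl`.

C7H5ClN2O2

Heavy atoms from the SMILES: 7 C, 1 Cl, 2 N, 2 O.
Implicit hydrogens by atom environment:
  2 × C (aromatic): 1 H each → 2
  2 × C (aromatic): no H
  2 × C: no H
  2 × N (aromatic): no H
  2 × O: no H
  1 × C: 3 H
  1 × Cl: no H
  Total hydrogens = 5.
Molecular formula: C7H5ClN2O2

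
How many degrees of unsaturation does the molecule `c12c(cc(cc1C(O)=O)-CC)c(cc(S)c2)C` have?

Molecular formula from the SMILES: C14H14O2S.
DoU = (2C + 2 + N − H − X)/2 = (2·14 + 2 + 0 − 14 − 0)/2 = 16/2 = 8.
(Structurally: 2 ring(s) + 6 π bond(s) = 8.)

8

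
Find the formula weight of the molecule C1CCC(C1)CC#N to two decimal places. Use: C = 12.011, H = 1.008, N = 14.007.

109.17

Molecular formula: C7H11N.
M = 7×12.011 + 11×1.008 + 1×14.007 = 109.17 g/mol.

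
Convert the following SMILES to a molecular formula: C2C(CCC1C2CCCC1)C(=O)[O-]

Heavy atoms from the SMILES: 11 C, 2 O.
Implicit hydrogens by atom environment:
  7 × C: 2 H each → 14
  3 × C: 1 H each → 3
  1 × C: no H
  1 × O: no H
  1 × O (charge -1): no H
  Total hydrogens = 17.
Net charge -1.
Molecular formula: C11H17O2-

C11H17O2-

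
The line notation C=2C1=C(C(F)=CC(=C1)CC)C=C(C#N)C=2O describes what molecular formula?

Heavy atoms from the SMILES: 13 C, 1 F, 1 N, 1 O.
Implicit hydrogens by atom environment:
  6 × C (aromatic): no H
  4 × C (aromatic): 1 H each → 4
  1 × C: 3 H
  1 × C: 2 H
  1 × C: no H
  1 × F: no H
  1 × N: no H
  1 × O: 1 H
  Total hydrogens = 10.
Molecular formula: C13H10FNO

C13H10FNO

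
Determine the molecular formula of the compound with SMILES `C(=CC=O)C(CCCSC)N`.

C8H15NOS

Heavy atoms from the SMILES: 8 C, 1 N, 1 O, 1 S.
Implicit hydrogens by atom environment:
  4 × C: 1 H each → 4
  3 × C: 2 H each → 6
  1 × C: 3 H
  1 × N: 2 H
  1 × O: no H
  1 × S: no H
  Total hydrogens = 15.
Molecular formula: C8H15NOS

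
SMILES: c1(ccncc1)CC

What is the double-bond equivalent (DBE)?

Molecular formula from the SMILES: C7H9N.
DoU = (2C + 2 + N − H − X)/2 = (2·7 + 2 + 1 − 9 − 0)/2 = 8/2 = 4.
(Structurally: 1 ring(s) + 3 π bond(s) = 4.)

4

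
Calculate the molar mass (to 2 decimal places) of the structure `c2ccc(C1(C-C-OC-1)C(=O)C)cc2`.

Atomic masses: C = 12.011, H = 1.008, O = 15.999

Molecular formula: C12H14O2.
M = 12×12.011 + 14×1.008 + 2×15.999 = 190.24 g/mol.

190.24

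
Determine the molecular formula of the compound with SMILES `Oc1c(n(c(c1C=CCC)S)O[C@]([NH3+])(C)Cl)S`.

Heavy atoms from the SMILES: 10 C, 1 Cl, 2 N, 2 O, 2 S.
Implicit hydrogens by atom environment:
  4 × C (aromatic): no H
  2 × C: 3 H each → 6
  2 × C: 1 H each → 2
  2 × S: 1 H each → 2
  1 × C: 2 H
  1 × C: no H
  1 × Cl: no H
  1 × N (charge +1): 3 H
  1 × N (aromatic): no H
  1 × O: 1 H
  1 × O: no H
  Total hydrogens = 16.
Net charge +1.
Molecular formula: C10H16ClN2O2S2+

C10H16ClN2O2S2+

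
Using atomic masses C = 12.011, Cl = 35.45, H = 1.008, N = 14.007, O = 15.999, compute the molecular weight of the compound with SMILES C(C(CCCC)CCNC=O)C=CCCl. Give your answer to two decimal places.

Molecular formula: C12H22ClNO.
M = 12×12.011 + 1×35.45 + 22×1.008 + 1×14.007 + 1×15.999 = 231.76 g/mol.

231.76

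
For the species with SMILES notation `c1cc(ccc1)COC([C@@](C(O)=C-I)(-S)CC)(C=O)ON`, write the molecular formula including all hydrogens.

Heavy atoms from the SMILES: 14 C, 1 I, 1 N, 4 O, 1 S.
Implicit hydrogens by atom environment:
  5 × C (aromatic): 1 H each → 5
  3 × C: no H
  3 × O: no H
  2 × C: 2 H each → 4
  2 × C: 1 H each → 2
  1 × C: 3 H
  1 × C (aromatic): no H
  1 × I: no H
  1 × N: 2 H
  1 × O: 1 H
  1 × S: 1 H
  Total hydrogens = 18.
Molecular formula: C14H18INO4S

C14H18INO4S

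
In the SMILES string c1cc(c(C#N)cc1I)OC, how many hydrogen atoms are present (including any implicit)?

6

Hydrogens are implicit in SMILES; fill each atom to its normal valence:
  3 × C (aromatic): 1 H each → 3
  3 × C (aromatic): no H
  1 × C: 3 H
  1 × C: no H
  1 × I: no H
  1 × N: no H
  1 × O: no H
  Total hydrogens = 6.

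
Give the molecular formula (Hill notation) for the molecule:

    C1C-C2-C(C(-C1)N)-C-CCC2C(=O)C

Heavy atoms from the SMILES: 12 C, 1 N, 1 O.
Implicit hydrogens by atom environment:
  6 × C: 2 H each → 12
  4 × C: 1 H each → 4
  1 × C: 3 H
  1 × C: no H
  1 × N: 2 H
  1 × O: no H
  Total hydrogens = 21.
Molecular formula: C12H21NO

C12H21NO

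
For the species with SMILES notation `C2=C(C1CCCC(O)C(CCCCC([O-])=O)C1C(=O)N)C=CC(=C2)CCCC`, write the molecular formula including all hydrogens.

Heavy atoms from the SMILES: 23 C, 1 N, 4 O.
Implicit hydrogens by atom environment:
  10 × C: 2 H each → 20
  4 × C: 1 H each → 4
  4 × C (aromatic): 1 H each → 4
  2 × C: no H
  2 × C (aromatic): no H
  2 × O: no H
  1 × C: 3 H
  1 × N: 2 H
  1 × O: 1 H
  1 × O (charge -1): no H
  Total hydrogens = 34.
Net charge -1.
Molecular formula: C23H34NO4-

C23H34NO4-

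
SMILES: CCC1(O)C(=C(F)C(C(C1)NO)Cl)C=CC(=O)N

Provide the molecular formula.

Heavy atoms from the SMILES: 11 C, 1 Cl, 1 F, 2 N, 3 O.
Implicit hydrogens by atom environment:
  4 × C: 1 H each → 4
  4 × C: no H
  2 × C: 2 H each → 4
  2 × O: 1 H each → 2
  1 × C: 3 H
  1 × Cl: no H
  1 × F: no H
  1 × N: 2 H
  1 × N: 1 H
  1 × O: no H
  Total hydrogens = 16.
Molecular formula: C11H16ClFN2O3

C11H16ClFN2O3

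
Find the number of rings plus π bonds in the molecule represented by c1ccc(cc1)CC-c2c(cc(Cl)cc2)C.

Molecular formula from the SMILES: C15H15Cl.
DoU = (2C + 2 + N − H − X)/2 = (2·15 + 2 + 0 − 15 − 1)/2 = 16/2 = 8.
(Structurally: 2 ring(s) + 6 π bond(s) = 8.)

8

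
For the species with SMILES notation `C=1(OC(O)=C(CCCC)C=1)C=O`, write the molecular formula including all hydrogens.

Heavy atoms from the SMILES: 9 C, 3 O.
Implicit hydrogens by atom environment:
  3 × C: 2 H each → 6
  3 × C (aromatic): no H
  1 × C: 3 H
  1 × C (aromatic): 1 H
  1 × C: 1 H
  1 × O: 1 H
  1 × O (aromatic): no H
  1 × O: no H
  Total hydrogens = 12.
Molecular formula: C9H12O3

C9H12O3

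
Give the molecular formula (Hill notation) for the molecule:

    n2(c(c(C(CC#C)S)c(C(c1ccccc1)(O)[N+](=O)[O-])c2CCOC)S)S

C18H20N2O4S3

Heavy atoms from the SMILES: 18 C, 2 N, 4 O, 3 S.
Implicit hydrogens by atom environment:
  5 × C (aromatic): 1 H each → 5
  5 × C (aromatic): no H
  3 × C: 2 H each → 6
  3 × S: 1 H each → 3
  2 × C: 1 H each → 2
  2 × C: no H
  2 × O: no H
  1 × C: 3 H
  1 × N (aromatic): no H
  1 × N (charge +1): no H
  1 × O: 1 H
  1 × O (charge -1): no H
  Total hydrogens = 20.
Molecular formula: C18H20N2O4S3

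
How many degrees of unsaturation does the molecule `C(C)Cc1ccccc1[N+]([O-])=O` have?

5

Molecular formula from the SMILES: C9H11NO2.
DoU = (2C + 2 + N − H − X)/2 = (2·9 + 2 + 1 − 11 − 0)/2 = 10/2 = 5.
(Structurally: 1 ring(s) + 4 π bond(s) = 5.)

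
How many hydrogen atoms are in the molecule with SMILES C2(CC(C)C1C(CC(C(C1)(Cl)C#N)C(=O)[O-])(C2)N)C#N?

Hydrogens are implicit in SMILES; fill each atom to its normal valence:
  5 × C: no H
  4 × C: 2 H each → 8
  4 × C: 1 H each → 4
  2 × N: no H
  1 × C: 3 H
  1 × Cl: no H
  1 × N: 2 H
  1 × O: no H
  1 × O (charge -1): no H
  Total hydrogens = 17.

17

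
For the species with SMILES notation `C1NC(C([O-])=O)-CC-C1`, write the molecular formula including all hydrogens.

Heavy atoms from the SMILES: 6 C, 1 N, 2 O.
Implicit hydrogens by atom environment:
  4 × C: 2 H each → 8
  1 × C: 1 H
  1 × C: no H
  1 × N: 1 H
  1 × O: no H
  1 × O (charge -1): no H
  Total hydrogens = 10.
Net charge -1.
Molecular formula: C6H10NO2-

C6H10NO2-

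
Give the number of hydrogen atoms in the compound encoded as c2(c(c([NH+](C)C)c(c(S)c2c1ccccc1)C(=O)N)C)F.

18

Hydrogens are implicit in SMILES; fill each atom to its normal valence:
  7 × C (aromatic): no H
  5 × C (aromatic): 1 H each → 5
  3 × C: 3 H each → 9
  1 × C: no H
  1 × F: no H
  1 × N: 2 H
  1 × N (charge +1): 1 H
  1 × O: no H
  1 × S: 1 H
  Total hydrogens = 18.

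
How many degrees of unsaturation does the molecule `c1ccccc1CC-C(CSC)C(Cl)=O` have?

Molecular formula from the SMILES: C12H15ClOS.
DoU = (2C + 2 + N − H − X)/2 = (2·12 + 2 + 0 − 15 − 1)/2 = 10/2 = 5.
(Structurally: 1 ring(s) + 4 π bond(s) = 5.)

5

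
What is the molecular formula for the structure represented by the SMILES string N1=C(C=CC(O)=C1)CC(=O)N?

C7H8N2O2

Heavy atoms from the SMILES: 7 C, 2 N, 2 O.
Implicit hydrogens by atom environment:
  3 × C (aromatic): 1 H each → 3
  2 × C (aromatic): no H
  1 × C: 2 H
  1 × C: no H
  1 × N: 2 H
  1 × N (aromatic): no H
  1 × O: 1 H
  1 × O: no H
  Total hydrogens = 8.
Molecular formula: C7H8N2O2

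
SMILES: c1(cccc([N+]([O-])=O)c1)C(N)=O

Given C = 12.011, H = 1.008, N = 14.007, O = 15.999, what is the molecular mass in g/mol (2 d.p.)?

166.14

Molecular formula: C7H6N2O3.
M = 7×12.011 + 6×1.008 + 2×14.007 + 3×15.999 = 166.14 g/mol.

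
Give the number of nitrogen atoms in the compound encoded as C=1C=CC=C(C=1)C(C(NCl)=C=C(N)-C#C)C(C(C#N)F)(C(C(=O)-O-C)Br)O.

The symbol for nitrogen appears 3 times in the SMILES.

3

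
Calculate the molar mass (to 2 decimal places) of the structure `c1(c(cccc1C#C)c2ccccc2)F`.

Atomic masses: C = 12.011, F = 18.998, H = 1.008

Molecular formula: C14H9F.
M = 14×12.011 + 1×18.998 + 9×1.008 = 196.22 g/mol.

196.22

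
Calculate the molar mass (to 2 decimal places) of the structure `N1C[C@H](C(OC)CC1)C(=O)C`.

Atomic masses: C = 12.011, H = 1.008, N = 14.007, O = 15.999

157.21

Molecular formula: C8H15NO2.
M = 8×12.011 + 15×1.008 + 1×14.007 + 2×15.999 = 157.21 g/mol.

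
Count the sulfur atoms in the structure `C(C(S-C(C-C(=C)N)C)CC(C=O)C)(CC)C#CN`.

1

The symbol for sulfur appears 1 time in the SMILES.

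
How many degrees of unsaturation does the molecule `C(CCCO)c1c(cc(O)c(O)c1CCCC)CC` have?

Molecular formula from the SMILES: C16H26O3.
DoU = (2C + 2 + N − H − X)/2 = (2·16 + 2 + 0 − 26 − 0)/2 = 8/2 = 4.
(Structurally: 1 ring(s) + 3 π bond(s) = 4.)

4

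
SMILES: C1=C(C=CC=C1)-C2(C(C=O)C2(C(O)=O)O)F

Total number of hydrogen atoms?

Hydrogens are implicit in SMILES; fill each atom to its normal valence:
  5 × C (aromatic): 1 H each → 5
  3 × C: no H
  2 × C: 1 H each → 2
  2 × O: 1 H each → 2
  2 × O: no H
  1 × C (aromatic): no H
  1 × F: no H
  Total hydrogens = 9.

9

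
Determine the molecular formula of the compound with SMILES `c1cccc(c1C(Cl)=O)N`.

Heavy atoms from the SMILES: 7 C, 1 Cl, 1 N, 1 O.
Implicit hydrogens by atom environment:
  4 × C (aromatic): 1 H each → 4
  2 × C (aromatic): no H
  1 × C: no H
  1 × Cl: no H
  1 × N: 2 H
  1 × O: no H
  Total hydrogens = 6.
Molecular formula: C7H6ClNO

C7H6ClNO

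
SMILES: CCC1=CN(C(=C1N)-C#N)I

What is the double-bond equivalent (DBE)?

Molecular formula from the SMILES: C7H8IN3.
DoU = (2C + 2 + N − H − X)/2 = (2·7 + 2 + 3 − 8 − 1)/2 = 10/2 = 5.
(Structurally: 1 ring(s) + 4 π bond(s) = 5.)

5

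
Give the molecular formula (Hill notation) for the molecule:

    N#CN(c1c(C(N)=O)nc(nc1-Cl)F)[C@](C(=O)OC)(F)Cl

C9H5Cl2F2N5O3

Heavy atoms from the SMILES: 9 C, 2 Cl, 2 F, 5 N, 3 O.
Implicit hydrogens by atom environment:
  4 × C (aromatic): no H
  4 × C: no H
  3 × O: no H
  2 × Cl: no H
  2 × F: no H
  2 × N (aromatic): no H
  2 × N: no H
  1 × C: 3 H
  1 × N: 2 H
  Total hydrogens = 5.
Molecular formula: C9H5Cl2F2N5O3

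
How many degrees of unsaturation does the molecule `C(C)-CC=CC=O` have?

Molecular formula from the SMILES: C6H10O.
DoU = (2C + 2 + N − H − X)/2 = (2·6 + 2 + 0 − 10 − 0)/2 = 4/2 = 2.
(Structurally: 0 ring(s) + 2 π bond(s) = 2.)

2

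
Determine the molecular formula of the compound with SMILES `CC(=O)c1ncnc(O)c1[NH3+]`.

Heavy atoms from the SMILES: 6 C, 3 N, 2 O.
Implicit hydrogens by atom environment:
  3 × C (aromatic): no H
  2 × N (aromatic): no H
  1 × C: 3 H
  1 × C (aromatic): 1 H
  1 × C: no H
  1 × N (charge +1): 3 H
  1 × O: 1 H
  1 × O: no H
  Total hydrogens = 8.
Net charge +1.
Molecular formula: C6H8N3O2+

C6H8N3O2+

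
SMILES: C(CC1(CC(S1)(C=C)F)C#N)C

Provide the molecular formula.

C9H12FNS

Heavy atoms from the SMILES: 9 C, 1 F, 1 N, 1 S.
Implicit hydrogens by atom environment:
  4 × C: 2 H each → 8
  3 × C: no H
  1 × C: 3 H
  1 × C: 1 H
  1 × F: no H
  1 × N: no H
  1 × S: no H
  Total hydrogens = 12.
Molecular formula: C9H12FNS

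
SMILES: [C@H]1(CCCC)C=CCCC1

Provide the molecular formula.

C10H18

Heavy atoms from the SMILES: 10 C.
Implicit hydrogens by atom environment:
  6 × C: 2 H each → 12
  3 × C: 1 H each → 3
  1 × C: 3 H
  Total hydrogens = 18.
Molecular formula: C10H18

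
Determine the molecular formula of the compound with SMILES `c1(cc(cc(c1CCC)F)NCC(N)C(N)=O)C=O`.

C13H18FN3O2

Heavy atoms from the SMILES: 13 C, 1 F, 3 N, 2 O.
Implicit hydrogens by atom environment:
  4 × C (aromatic): no H
  3 × C: 2 H each → 6
  2 × C (aromatic): 1 H each → 2
  2 × C: 1 H each → 2
  2 × N: 2 H each → 4
  2 × O: no H
  1 × C: 3 H
  1 × C: no H
  1 × F: no H
  1 × N: 1 H
  Total hydrogens = 18.
Molecular formula: C13H18FN3O2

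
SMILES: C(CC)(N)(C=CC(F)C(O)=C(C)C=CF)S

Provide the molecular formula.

C11H17F2NOS

Heavy atoms from the SMILES: 11 C, 2 F, 1 N, 1 O, 1 S.
Implicit hydrogens by atom environment:
  5 × C: 1 H each → 5
  3 × C: no H
  2 × C: 3 H each → 6
  2 × F: no H
  1 × C: 2 H
  1 × N: 2 H
  1 × O: 1 H
  1 × S: 1 H
  Total hydrogens = 17.
Molecular formula: C11H17F2NOS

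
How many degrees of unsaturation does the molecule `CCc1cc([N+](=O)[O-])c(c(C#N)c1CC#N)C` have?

9

Molecular formula from the SMILES: C12H11N3O2.
DoU = (2C + 2 + N − H − X)/2 = (2·12 + 2 + 3 − 11 − 0)/2 = 18/2 = 9.
(Structurally: 1 ring(s) + 8 π bond(s) = 9.)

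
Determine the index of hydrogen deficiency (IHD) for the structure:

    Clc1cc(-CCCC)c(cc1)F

4

Molecular formula from the SMILES: C10H12ClF.
DoU = (2C + 2 + N − H − X)/2 = (2·10 + 2 + 0 − 12 − 2)/2 = 8/2 = 4.
(Structurally: 1 ring(s) + 3 π bond(s) = 4.)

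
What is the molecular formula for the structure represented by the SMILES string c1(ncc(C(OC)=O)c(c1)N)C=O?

Heavy atoms from the SMILES: 8 C, 2 N, 3 O.
Implicit hydrogens by atom environment:
  3 × C (aromatic): no H
  3 × O: no H
  2 × C (aromatic): 1 H each → 2
  1 × C: 3 H
  1 × C: 1 H
  1 × C: no H
  1 × N: 2 H
  1 × N (aromatic): no H
  Total hydrogens = 8.
Molecular formula: C8H8N2O3

C8H8N2O3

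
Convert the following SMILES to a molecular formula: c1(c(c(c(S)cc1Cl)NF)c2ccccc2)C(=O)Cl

Heavy atoms from the SMILES: 13 C, 2 Cl, 1 F, 1 N, 1 O, 1 S.
Implicit hydrogens by atom environment:
  6 × C (aromatic): 1 H each → 6
  6 × C (aromatic): no H
  2 × Cl: no H
  1 × C: no H
  1 × F: no H
  1 × N: 1 H
  1 × O: no H
  1 × S: 1 H
  Total hydrogens = 8.
Molecular formula: C13H8Cl2FNOS

C13H8Cl2FNOS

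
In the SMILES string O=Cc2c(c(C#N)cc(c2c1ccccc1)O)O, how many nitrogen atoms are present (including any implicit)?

1

The symbol for nitrogen appears 1 time in the SMILES.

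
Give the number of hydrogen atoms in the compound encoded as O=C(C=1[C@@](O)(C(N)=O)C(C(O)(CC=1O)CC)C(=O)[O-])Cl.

Hydrogens are implicit in SMILES; fill each atom to its normal valence:
  7 × C: no H
  3 × O: 1 H each → 3
  3 × O: no H
  2 × C: 2 H each → 4
  1 × C: 3 H
  1 × C: 1 H
  1 × Cl: no H
  1 × N: 2 H
  1 × O (charge -1): no H
  Total hydrogens = 13.

13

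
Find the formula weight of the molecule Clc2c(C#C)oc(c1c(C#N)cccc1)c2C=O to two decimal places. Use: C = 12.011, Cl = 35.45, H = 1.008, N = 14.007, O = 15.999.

Molecular formula: C14H6ClNO2.
M = 14×12.011 + 1×35.45 + 6×1.008 + 1×14.007 + 2×15.999 = 255.66 g/mol.

255.66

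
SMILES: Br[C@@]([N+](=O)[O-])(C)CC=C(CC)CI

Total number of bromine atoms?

1

The symbol for bromine appears 1 time in the SMILES.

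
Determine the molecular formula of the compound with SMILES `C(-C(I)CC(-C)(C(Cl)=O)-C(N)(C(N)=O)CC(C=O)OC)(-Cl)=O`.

Heavy atoms from the SMILES: 12 C, 2 Cl, 1 I, 2 N, 5 O.
Implicit hydrogens by atom environment:
  5 × C: no H
  5 × O: no H
  3 × C: 1 H each → 3
  2 × C: 3 H each → 6
  2 × C: 2 H each → 4
  2 × Cl: no H
  2 × N: 2 H each → 4
  1 × I: no H
  Total hydrogens = 17.
Molecular formula: C12H17Cl2IN2O5

C12H17Cl2IN2O5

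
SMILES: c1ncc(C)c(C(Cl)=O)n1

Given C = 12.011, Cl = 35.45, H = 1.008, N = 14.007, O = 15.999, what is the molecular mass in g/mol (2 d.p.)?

Molecular formula: C6H5ClN2O.
M = 6×12.011 + 1×35.45 + 5×1.008 + 2×14.007 + 1×15.999 = 156.57 g/mol.

156.57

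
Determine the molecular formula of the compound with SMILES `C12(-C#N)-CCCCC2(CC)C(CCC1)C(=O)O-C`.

Heavy atoms from the SMILES: 15 C, 1 N, 2 O.
Implicit hydrogens by atom environment:
  8 × C: 2 H each → 16
  4 × C: no H
  2 × C: 3 H each → 6
  2 × O: no H
  1 × C: 1 H
  1 × N: no H
  Total hydrogens = 23.
Molecular formula: C15H23NO2

C15H23NO2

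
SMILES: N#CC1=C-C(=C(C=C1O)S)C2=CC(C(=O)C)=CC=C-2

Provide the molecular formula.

Heavy atoms from the SMILES: 15 C, 1 N, 2 O, 1 S.
Implicit hydrogens by atom environment:
  6 × C (aromatic): 1 H each → 6
  6 × C (aromatic): no H
  2 × C: no H
  1 × C: 3 H
  1 × N: no H
  1 × O: 1 H
  1 × O: no H
  1 × S: 1 H
  Total hydrogens = 11.
Molecular formula: C15H11NO2S

C15H11NO2S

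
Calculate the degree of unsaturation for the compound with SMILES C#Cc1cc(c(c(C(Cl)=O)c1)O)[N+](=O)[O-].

Molecular formula from the SMILES: C9H4ClNO4.
DoU = (2C + 2 + N − H − X)/2 = (2·9 + 2 + 1 − 4 − 1)/2 = 16/2 = 8.
(Structurally: 1 ring(s) + 7 π bond(s) = 8.)

8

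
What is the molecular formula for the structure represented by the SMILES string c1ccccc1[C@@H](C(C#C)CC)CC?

Heavy atoms from the SMILES: 14 C.
Implicit hydrogens by atom environment:
  5 × C (aromatic): 1 H each → 5
  3 × C: 1 H each → 3
  2 × C: 3 H each → 6
  2 × C: 2 H each → 4
  1 × C: no H
  1 × C (aromatic): no H
  Total hydrogens = 18.
Molecular formula: C14H18

C14H18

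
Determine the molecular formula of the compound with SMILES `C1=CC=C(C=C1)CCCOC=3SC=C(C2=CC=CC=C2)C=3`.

Heavy atoms from the SMILES: 19 C, 1 O, 1 S.
Implicit hydrogens by atom environment:
  12 × C (aromatic): 1 H each → 12
  4 × C (aromatic): no H
  3 × C: 2 H each → 6
  1 × O: no H
  1 × S (aromatic): no H
  Total hydrogens = 18.
Molecular formula: C19H18OS

C19H18OS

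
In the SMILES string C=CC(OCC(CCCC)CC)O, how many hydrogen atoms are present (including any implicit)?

22

Hydrogens are implicit in SMILES; fill each atom to its normal valence:
  6 × C: 2 H each → 12
  3 × C: 1 H each → 3
  2 × C: 3 H each → 6
  1 × O: 1 H
  1 × O: no H
  Total hydrogens = 22.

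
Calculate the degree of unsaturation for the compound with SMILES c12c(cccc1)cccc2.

7

Molecular formula from the SMILES: C10H8.
DoU = (2C + 2 + N − H − X)/2 = (2·10 + 2 + 0 − 8 − 0)/2 = 14/2 = 7.
(Structurally: 2 ring(s) + 5 π bond(s) = 7.)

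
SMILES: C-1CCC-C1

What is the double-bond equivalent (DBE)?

Molecular formula from the SMILES: C5H10.
DoU = (2C + 2 + N − H − X)/2 = (2·5 + 2 + 0 − 10 − 0)/2 = 2/2 = 1.
(Structurally: 1 ring(s) + 0 π bond(s) = 1.)

1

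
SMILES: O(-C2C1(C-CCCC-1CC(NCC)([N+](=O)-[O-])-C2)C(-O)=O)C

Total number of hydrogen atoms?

24

Hydrogens are implicit in SMILES; fill each atom to its normal valence:
  7 × C: 2 H each → 14
  3 × C: no H
  3 × O: no H
  2 × C: 3 H each → 6
  2 × C: 1 H each → 2
  1 × N: 1 H
  1 × N (charge +1): no H
  1 × O: 1 H
  1 × O (charge -1): no H
  Total hydrogens = 24.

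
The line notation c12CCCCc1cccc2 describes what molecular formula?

C10H12

Heavy atoms from the SMILES: 10 C.
Implicit hydrogens by atom environment:
  4 × C: 2 H each → 8
  4 × C (aromatic): 1 H each → 4
  2 × C (aromatic): no H
  Total hydrogens = 12.
Molecular formula: C10H12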